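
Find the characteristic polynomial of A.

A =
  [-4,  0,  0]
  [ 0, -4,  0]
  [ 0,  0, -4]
x^3 + 12*x^2 + 48*x + 64

Expanding det(x·I − A) (e.g. by cofactor expansion or by noting that A is similar to its Jordan form J, which has the same characteristic polynomial as A) gives
  χ_A(x) = x^3 + 12*x^2 + 48*x + 64
which factors as (x + 4)^3. The eigenvalues (with algebraic multiplicities) are λ = -4 with multiplicity 3.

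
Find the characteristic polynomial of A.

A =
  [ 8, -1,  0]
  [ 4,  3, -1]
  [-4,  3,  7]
x^3 - 18*x^2 + 108*x - 216

Expanding det(x·I − A) (e.g. by cofactor expansion or by noting that A is similar to its Jordan form J, which has the same characteristic polynomial as A) gives
  χ_A(x) = x^3 - 18*x^2 + 108*x - 216
which factors as (x - 6)^3. The eigenvalues (with algebraic multiplicities) are λ = 6 with multiplicity 3.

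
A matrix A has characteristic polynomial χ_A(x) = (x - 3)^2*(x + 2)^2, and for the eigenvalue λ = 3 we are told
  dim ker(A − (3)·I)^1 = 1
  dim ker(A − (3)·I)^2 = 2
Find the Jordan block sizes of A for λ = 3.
Block sizes for λ = 3: [2]

From the dimensions of kernels of powers, the number of Jordan blocks of size at least j is d_j − d_{j−1} where d_j = dim ker(N^j) (with d_0 = 0). Computing the differences gives [1, 1].
The number of blocks of size exactly k is (#blocks of size ≥ k) − (#blocks of size ≥ k + 1), so the partition is: 1 block(s) of size 2.
In nonincreasing order the block sizes are [2].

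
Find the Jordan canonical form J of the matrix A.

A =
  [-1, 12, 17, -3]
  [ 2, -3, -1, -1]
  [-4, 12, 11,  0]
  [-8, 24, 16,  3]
J_1(1) ⊕ J_2(3) ⊕ J_1(3)

The characteristic polynomial is
  det(x·I − A) = x^4 - 10*x^3 + 36*x^2 - 54*x + 27 = (x - 3)^3*(x - 1)

Eigenvalues and multiplicities (the geometric multiplicity of λ is n − rank(A − λI), which equals the number of Jordan blocks for λ):
  λ = 1: algebraic multiplicity = 1, geometric multiplicity = 1
  λ = 3: algebraic multiplicity = 3, geometric multiplicity = 2

Determining the block sizes for each eigenvalue:
  λ = 1: one block (gm = 1), so the single block has size am = 1 → block sizes [1]
  λ = 3: 2 blocks summing to 3 forces exactly one block of size 2 and the rest size 1 → block sizes [2, 1]

Assembling the blocks gives a Jordan form
J =
  [1, 0, 0, 0]
  [0, 3, 1, 0]
  [0, 0, 3, 0]
  [0, 0, 0, 3]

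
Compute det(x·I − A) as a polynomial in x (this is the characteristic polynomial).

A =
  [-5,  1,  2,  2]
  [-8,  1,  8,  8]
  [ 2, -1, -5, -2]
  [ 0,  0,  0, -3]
x^4 + 12*x^3 + 54*x^2 + 108*x + 81

Expanding det(x·I − A) (e.g. by cofactor expansion or by noting that A is similar to its Jordan form J, which has the same characteristic polynomial as A) gives
  χ_A(x) = x^4 + 12*x^3 + 54*x^2 + 108*x + 81
which factors as (x + 3)^4. The eigenvalues (with algebraic multiplicities) are λ = -3 with multiplicity 4.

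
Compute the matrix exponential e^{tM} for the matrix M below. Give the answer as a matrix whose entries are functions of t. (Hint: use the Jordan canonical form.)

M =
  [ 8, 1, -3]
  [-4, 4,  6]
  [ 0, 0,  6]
e^{tM} =
  [2*t*exp(6*t) + exp(6*t), t*exp(6*t), -3*t*exp(6*t)]
  [-4*t*exp(6*t), -2*t*exp(6*t) + exp(6*t), 6*t*exp(6*t)]
  [0, 0, exp(6*t)]

Strategy: write M = P · J · P⁻¹ where J is a Jordan canonical form, so e^{tM} = P · e^{tJ} · P⁻¹, and e^{tJ} can be computed block-by-block.

M has Jordan form
J =
  [6, 1, 0]
  [0, 6, 0]
  [0, 0, 6]
(up to reordering of blocks).

Per-block formulas:
  For a 2×2 Jordan block J_2(6): exp(t · J_2(6)) = e^(6t)·(I + t·N), where N is the 2×2 nilpotent shift.
  For a 1×1 block at λ = 6: exp(t · [6]) = [e^(6t)].

After assembling e^{tJ} and conjugating by P, we get:

e^{tM} =
  [2*t*exp(6*t) + exp(6*t), t*exp(6*t), -3*t*exp(6*t)]
  [-4*t*exp(6*t), -2*t*exp(6*t) + exp(6*t), 6*t*exp(6*t)]
  [0, 0, exp(6*t)]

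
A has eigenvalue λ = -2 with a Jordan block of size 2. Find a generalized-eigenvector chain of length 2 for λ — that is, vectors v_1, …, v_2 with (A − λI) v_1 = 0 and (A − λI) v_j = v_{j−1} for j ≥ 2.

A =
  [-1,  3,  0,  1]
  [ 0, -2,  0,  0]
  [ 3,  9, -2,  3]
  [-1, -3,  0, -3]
A Jordan chain for λ = -2 of length 2:
v_1 = (1, 0, 3, -1)ᵀ
v_2 = (1, 0, 0, 0)ᵀ

Let N = A − (-2)·I. We want v_2 with N^2 v_2 = 0 but N^1 v_2 ≠ 0; then v_{j-1} := N · v_j for j = 2, …, 2.

Pick v_2 = (1, 0, 0, 0)ᵀ.
Then v_1 = N · v_2 = (1, 0, 3, -1)ᵀ.

Sanity check: (A − (-2)·I) v_1 = (0, 0, 0, 0)ᵀ = 0. ✓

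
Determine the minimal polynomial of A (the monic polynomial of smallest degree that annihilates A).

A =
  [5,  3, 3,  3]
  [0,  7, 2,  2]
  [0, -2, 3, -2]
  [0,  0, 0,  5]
x^2 - 10*x + 25

The characteristic polynomial is χ_A(x) = (x - 5)^4, so the eigenvalues are known. The minimal polynomial is
  m_A(x) = Π_λ (x − λ)^{k_λ}
where k_λ is the size of the *largest* Jordan block for λ (equivalently, the smallest k with (A − λI)^k v = 0 for every generalised eigenvector v of λ).

  λ = 5: largest Jordan block has size 2, contributing (x − 5)^2

So m_A(x) = (x - 5)^2 = x^2 - 10*x + 25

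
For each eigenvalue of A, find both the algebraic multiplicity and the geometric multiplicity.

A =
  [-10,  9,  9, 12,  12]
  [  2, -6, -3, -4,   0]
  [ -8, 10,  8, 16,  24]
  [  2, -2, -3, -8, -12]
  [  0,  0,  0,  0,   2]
λ = -4: alg = 4, geom = 2; λ = 2: alg = 1, geom = 1

Step 1 — factor the characteristic polynomial to read off the algebraic multiplicities:
  χ_A(x) = (x - 2)*(x + 4)^4

Step 2 — compute geometric multiplicities via the rank-nullity identity g(λ) = n − rank(A − λI):
  rank(A − (-4)·I) = 3, so dim ker(A − (-4)·I) = n − 3 = 2
  rank(A − (2)·I) = 4, so dim ker(A − (2)·I) = n − 4 = 1

Summary:
  λ = -4: algebraic multiplicity = 4, geometric multiplicity = 2
  λ = 2: algebraic multiplicity = 1, geometric multiplicity = 1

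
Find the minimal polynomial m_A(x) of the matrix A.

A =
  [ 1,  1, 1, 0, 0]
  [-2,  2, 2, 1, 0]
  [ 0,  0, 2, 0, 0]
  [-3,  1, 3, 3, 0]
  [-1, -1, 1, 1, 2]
x^3 - 6*x^2 + 12*x - 8

The characteristic polynomial is χ_A(x) = (x - 2)^5, so the eigenvalues are known. The minimal polynomial is
  m_A(x) = Π_λ (x − λ)^{k_λ}
where k_λ is the size of the *largest* Jordan block for λ (equivalently, the smallest k with (A − λI)^k v = 0 for every generalised eigenvector v of λ).

  λ = 2: largest Jordan block has size 3, contributing (x − 2)^3

So m_A(x) = (x - 2)^3 = x^3 - 6*x^2 + 12*x - 8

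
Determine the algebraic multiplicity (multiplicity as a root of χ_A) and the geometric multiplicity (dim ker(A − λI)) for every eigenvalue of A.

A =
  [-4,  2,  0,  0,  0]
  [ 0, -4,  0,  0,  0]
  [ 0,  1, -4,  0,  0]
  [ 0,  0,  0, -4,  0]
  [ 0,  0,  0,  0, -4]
λ = -4: alg = 5, geom = 4

Step 1 — factor the characteristic polynomial to read off the algebraic multiplicities:
  χ_A(x) = (x + 4)^5

Step 2 — compute geometric multiplicities via the rank-nullity identity g(λ) = n − rank(A − λI):
  rank(A − (-4)·I) = 1, so dim ker(A − (-4)·I) = n − 1 = 4

Summary:
  λ = -4: algebraic multiplicity = 5, geometric multiplicity = 4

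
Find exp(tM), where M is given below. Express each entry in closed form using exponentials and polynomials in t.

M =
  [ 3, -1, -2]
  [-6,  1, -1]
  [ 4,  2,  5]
e^{tM} =
  [-t^2*exp(3*t) + exp(3*t), -t^2*exp(3*t) - t*exp(3*t), -3*t^2*exp(3*t)/2 - 2*t*exp(3*t)]
  [4*t^2*exp(3*t) - 6*t*exp(3*t), 4*t^2*exp(3*t) - 2*t*exp(3*t) + exp(3*t), 6*t^2*exp(3*t) - t*exp(3*t)]
  [-2*t^2*exp(3*t) + 4*t*exp(3*t), -2*t^2*exp(3*t) + 2*t*exp(3*t), -3*t^2*exp(3*t) + 2*t*exp(3*t) + exp(3*t)]

Strategy: write M = P · J · P⁻¹ where J is a Jordan canonical form, so e^{tM} = P · e^{tJ} · P⁻¹, and e^{tJ} can be computed block-by-block.

M has Jordan form
J =
  [3, 1, 0]
  [0, 3, 1]
  [0, 0, 3]
(up to reordering of blocks).

Per-block formulas:
  For a 3×3 Jordan block J_3(3): exp(t · J_3(3)) = e^(3t)·(I + t·N + (t^2/2)·N^2), where N is the 3×3 nilpotent shift.

After assembling e^{tJ} and conjugating by P, we get:

e^{tM} =
  [-t^2*exp(3*t) + exp(3*t), -t^2*exp(3*t) - t*exp(3*t), -3*t^2*exp(3*t)/2 - 2*t*exp(3*t)]
  [4*t^2*exp(3*t) - 6*t*exp(3*t), 4*t^2*exp(3*t) - 2*t*exp(3*t) + exp(3*t), 6*t^2*exp(3*t) - t*exp(3*t)]
  [-2*t^2*exp(3*t) + 4*t*exp(3*t), -2*t^2*exp(3*t) + 2*t*exp(3*t), -3*t^2*exp(3*t) + 2*t*exp(3*t) + exp(3*t)]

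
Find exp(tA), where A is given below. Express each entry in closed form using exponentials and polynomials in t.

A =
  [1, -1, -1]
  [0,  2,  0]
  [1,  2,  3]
e^{tA} =
  [-t*exp(2*t) + exp(2*t), -t^2*exp(2*t)/2 - t*exp(2*t), -t*exp(2*t)]
  [0, exp(2*t), 0]
  [t*exp(2*t), t^2*exp(2*t)/2 + 2*t*exp(2*t), t*exp(2*t) + exp(2*t)]

Strategy: write A = P · J · P⁻¹ where J is a Jordan canonical form, so e^{tA} = P · e^{tJ} · P⁻¹, and e^{tJ} can be computed block-by-block.

A has Jordan form
J =
  [2, 1, 0]
  [0, 2, 1]
  [0, 0, 2]
(up to reordering of blocks).

Per-block formulas:
  For a 3×3 Jordan block J_3(2): exp(t · J_3(2)) = e^(2t)·(I + t·N + (t^2/2)·N^2), where N is the 3×3 nilpotent shift.

After assembling e^{tJ} and conjugating by P, we get:

e^{tA} =
  [-t*exp(2*t) + exp(2*t), -t^2*exp(2*t)/2 - t*exp(2*t), -t*exp(2*t)]
  [0, exp(2*t), 0]
  [t*exp(2*t), t^2*exp(2*t)/2 + 2*t*exp(2*t), t*exp(2*t) + exp(2*t)]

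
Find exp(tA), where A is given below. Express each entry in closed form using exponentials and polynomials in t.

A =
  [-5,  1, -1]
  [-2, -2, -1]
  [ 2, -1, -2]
e^{tA} =
  [-2*t*exp(-3*t) + exp(-3*t), t*exp(-3*t), -t*exp(-3*t)]
  [-2*t*exp(-3*t), t*exp(-3*t) + exp(-3*t), -t*exp(-3*t)]
  [2*t*exp(-3*t), -t*exp(-3*t), t*exp(-3*t) + exp(-3*t)]

Strategy: write A = P · J · P⁻¹ where J is a Jordan canonical form, so e^{tA} = P · e^{tJ} · P⁻¹, and e^{tJ} can be computed block-by-block.

A has Jordan form
J =
  [-3,  1,  0]
  [ 0, -3,  0]
  [ 0,  0, -3]
(up to reordering of blocks).

Per-block formulas:
  For a 1×1 block at λ = -3: exp(t · [-3]) = [e^(-3t)].
  For a 2×2 Jordan block J_2(-3): exp(t · J_2(-3)) = e^(-3t)·(I + t·N), where N is the 2×2 nilpotent shift.

After assembling e^{tJ} and conjugating by P, we get:

e^{tA} =
  [-2*t*exp(-3*t) + exp(-3*t), t*exp(-3*t), -t*exp(-3*t)]
  [-2*t*exp(-3*t), t*exp(-3*t) + exp(-3*t), -t*exp(-3*t)]
  [2*t*exp(-3*t), -t*exp(-3*t), t*exp(-3*t) + exp(-3*t)]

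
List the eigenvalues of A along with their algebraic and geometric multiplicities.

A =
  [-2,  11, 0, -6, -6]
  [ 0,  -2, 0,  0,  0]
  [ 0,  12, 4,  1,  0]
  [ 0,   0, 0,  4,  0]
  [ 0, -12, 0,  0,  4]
λ = -2: alg = 2, geom = 1; λ = 4: alg = 3, geom = 2

Step 1 — factor the characteristic polynomial to read off the algebraic multiplicities:
  χ_A(x) = (x - 4)^3*(x + 2)^2

Step 2 — compute geometric multiplicities via the rank-nullity identity g(λ) = n − rank(A − λI):
  rank(A − (-2)·I) = 4, so dim ker(A − (-2)·I) = n − 4 = 1
  rank(A − (4)·I) = 3, so dim ker(A − (4)·I) = n − 3 = 2

Summary:
  λ = -2: algebraic multiplicity = 2, geometric multiplicity = 1
  λ = 4: algebraic multiplicity = 3, geometric multiplicity = 2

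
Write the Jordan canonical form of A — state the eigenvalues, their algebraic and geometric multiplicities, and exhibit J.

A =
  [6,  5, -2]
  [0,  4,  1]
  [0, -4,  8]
J_3(6)

The characteristic polynomial is
  det(x·I − A) = x^3 - 18*x^2 + 108*x - 216 = (x - 6)^3

Eigenvalues and multiplicities (the geometric multiplicity of λ is n − rank(A − λI), which equals the number of Jordan blocks for λ):
  λ = 6: algebraic multiplicity = 3, geometric multiplicity = 1

Determining the block sizes for each eigenvalue:
  λ = 6: one block (gm = 1), so the single block has size am = 3 → block sizes [3]

Assembling the blocks gives a Jordan form
J =
  [6, 1, 0]
  [0, 6, 1]
  [0, 0, 6]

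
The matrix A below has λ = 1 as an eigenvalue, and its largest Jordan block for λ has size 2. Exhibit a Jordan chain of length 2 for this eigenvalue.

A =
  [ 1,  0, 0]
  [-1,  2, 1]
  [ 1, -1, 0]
A Jordan chain for λ = 1 of length 2:
v_1 = (0, -1, 1)ᵀ
v_2 = (1, 0, 0)ᵀ

Let N = A − (1)·I. We want v_2 with N^2 v_2 = 0 but N^1 v_2 ≠ 0; then v_{j-1} := N · v_j for j = 2, …, 2.

Pick v_2 = (1, 0, 0)ᵀ.
Then v_1 = N · v_2 = (0, -1, 1)ᵀ.

Sanity check: (A − (1)·I) v_1 = (0, 0, 0)ᵀ = 0. ✓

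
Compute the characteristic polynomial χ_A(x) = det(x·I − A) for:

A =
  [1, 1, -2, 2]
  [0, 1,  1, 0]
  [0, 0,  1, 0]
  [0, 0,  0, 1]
x^4 - 4*x^3 + 6*x^2 - 4*x + 1

Expanding det(x·I − A) (e.g. by cofactor expansion or by noting that A is similar to its Jordan form J, which has the same characteristic polynomial as A) gives
  χ_A(x) = x^4 - 4*x^3 + 6*x^2 - 4*x + 1
which factors as (x - 1)^4. The eigenvalues (with algebraic multiplicities) are λ = 1 with multiplicity 4.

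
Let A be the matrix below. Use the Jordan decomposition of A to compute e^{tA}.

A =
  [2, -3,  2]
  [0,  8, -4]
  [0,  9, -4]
e^{tA} =
  [exp(2*t), -3*t*exp(2*t), 2*t*exp(2*t)]
  [0, 6*t*exp(2*t) + exp(2*t), -4*t*exp(2*t)]
  [0, 9*t*exp(2*t), -6*t*exp(2*t) + exp(2*t)]

Strategy: write A = P · J · P⁻¹ where J is a Jordan canonical form, so e^{tA} = P · e^{tJ} · P⁻¹, and e^{tJ} can be computed block-by-block.

A has Jordan form
J =
  [2, 1, 0]
  [0, 2, 0]
  [0, 0, 2]
(up to reordering of blocks).

Per-block formulas:
  For a 1×1 block at λ = 2: exp(t · [2]) = [e^(2t)].
  For a 2×2 Jordan block J_2(2): exp(t · J_2(2)) = e^(2t)·(I + t·N), where N is the 2×2 nilpotent shift.

After assembling e^{tJ} and conjugating by P, we get:

e^{tA} =
  [exp(2*t), -3*t*exp(2*t), 2*t*exp(2*t)]
  [0, 6*t*exp(2*t) + exp(2*t), -4*t*exp(2*t)]
  [0, 9*t*exp(2*t), -6*t*exp(2*t) + exp(2*t)]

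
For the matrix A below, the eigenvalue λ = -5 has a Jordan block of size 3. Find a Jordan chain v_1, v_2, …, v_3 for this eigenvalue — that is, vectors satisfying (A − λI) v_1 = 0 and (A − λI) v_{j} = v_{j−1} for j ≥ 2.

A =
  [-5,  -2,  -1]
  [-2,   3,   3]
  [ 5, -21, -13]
A Jordan chain for λ = -5 of length 3:
v_1 = (-1, -1, 2)ᵀ
v_2 = (0, -2, 5)ᵀ
v_3 = (1, 0, 0)ᵀ

Let N = A − (-5)·I. We want v_3 with N^3 v_3 = 0 but N^2 v_3 ≠ 0; then v_{j-1} := N · v_j for j = 3, …, 2.

Pick v_3 = (1, 0, 0)ᵀ.
Then v_2 = N · v_3 = (0, -2, 5)ᵀ.
Then v_1 = N · v_2 = (-1, -1, 2)ᵀ.

Sanity check: (A − (-5)·I) v_1 = (0, 0, 0)ᵀ = 0. ✓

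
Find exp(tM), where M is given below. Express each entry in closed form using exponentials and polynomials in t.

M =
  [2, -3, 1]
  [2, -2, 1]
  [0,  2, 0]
e^{tM} =
  [-t^2 + 2*t + 1, t^2 - 3*t, -t^2/2 + t]
  [2*t, 1 - 2*t, t]
  [2*t^2, -2*t^2 + 2*t, t^2 + 1]

Strategy: write M = P · J · P⁻¹ where J is a Jordan canonical form, so e^{tM} = P · e^{tJ} · P⁻¹, and e^{tJ} can be computed block-by-block.

M has Jordan form
J =
  [0, 1, 0]
  [0, 0, 1]
  [0, 0, 0]
(up to reordering of blocks).

Per-block formulas:
  For a 3×3 Jordan block J_3(0): exp(t · J_3(0)) = e^(0t)·(I + t·N + (t^2/2)·N^2), where N is the 3×3 nilpotent shift.

After assembling e^{tJ} and conjugating by P, we get:

e^{tM} =
  [-t^2 + 2*t + 1, t^2 - 3*t, -t^2/2 + t]
  [2*t, 1 - 2*t, t]
  [2*t^2, -2*t^2 + 2*t, t^2 + 1]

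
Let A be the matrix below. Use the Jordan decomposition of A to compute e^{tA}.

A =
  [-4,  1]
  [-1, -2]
e^{tA} =
  [-t*exp(-3*t) + exp(-3*t), t*exp(-3*t)]
  [-t*exp(-3*t), t*exp(-3*t) + exp(-3*t)]

Strategy: write A = P · J · P⁻¹ where J is a Jordan canonical form, so e^{tA} = P · e^{tJ} · P⁻¹, and e^{tJ} can be computed block-by-block.

A has Jordan form
J =
  [-3,  1]
  [ 0, -3]
(up to reordering of blocks).

Per-block formulas:
  For a 2×2 Jordan block J_2(-3): exp(t · J_2(-3)) = e^(-3t)·(I + t·N), where N is the 2×2 nilpotent shift.

After assembling e^{tJ} and conjugating by P, we get:

e^{tA} =
  [-t*exp(-3*t) + exp(-3*t), t*exp(-3*t)]
  [-t*exp(-3*t), t*exp(-3*t) + exp(-3*t)]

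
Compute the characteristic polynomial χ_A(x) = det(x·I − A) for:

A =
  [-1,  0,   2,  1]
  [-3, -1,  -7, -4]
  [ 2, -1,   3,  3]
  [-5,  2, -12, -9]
x^4 + 8*x^3 + 24*x^2 + 32*x + 16

Expanding det(x·I − A) (e.g. by cofactor expansion or by noting that A is similar to its Jordan form J, which has the same characteristic polynomial as A) gives
  χ_A(x) = x^4 + 8*x^3 + 24*x^2 + 32*x + 16
which factors as (x + 2)^4. The eigenvalues (with algebraic multiplicities) are λ = -2 with multiplicity 4.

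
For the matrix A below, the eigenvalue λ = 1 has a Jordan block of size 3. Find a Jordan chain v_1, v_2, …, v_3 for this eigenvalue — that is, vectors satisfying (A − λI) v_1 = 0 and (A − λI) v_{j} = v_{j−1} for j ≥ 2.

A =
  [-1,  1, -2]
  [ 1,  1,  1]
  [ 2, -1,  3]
A Jordan chain for λ = 1 of length 3:
v_1 = (1, 0, -1)ᵀ
v_2 = (-2, 1, 2)ᵀ
v_3 = (1, 0, 0)ᵀ

Let N = A − (1)·I. We want v_3 with N^3 v_3 = 0 but N^2 v_3 ≠ 0; then v_{j-1} := N · v_j for j = 3, …, 2.

Pick v_3 = (1, 0, 0)ᵀ.
Then v_2 = N · v_3 = (-2, 1, 2)ᵀ.
Then v_1 = N · v_2 = (1, 0, -1)ᵀ.

Sanity check: (A − (1)·I) v_1 = (0, 0, 0)ᵀ = 0. ✓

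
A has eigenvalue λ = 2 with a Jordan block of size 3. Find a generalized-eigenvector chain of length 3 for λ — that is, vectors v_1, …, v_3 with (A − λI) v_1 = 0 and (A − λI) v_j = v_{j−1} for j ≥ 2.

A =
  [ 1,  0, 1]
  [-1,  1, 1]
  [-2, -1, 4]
A Jordan chain for λ = 2 of length 3:
v_1 = (-1, 0, -1)ᵀ
v_2 = (-1, -1, -2)ᵀ
v_3 = (1, 0, 0)ᵀ

Let N = A − (2)·I. We want v_3 with N^3 v_3 = 0 but N^2 v_3 ≠ 0; then v_{j-1} := N · v_j for j = 3, …, 2.

Pick v_3 = (1, 0, 0)ᵀ.
Then v_2 = N · v_3 = (-1, -1, -2)ᵀ.
Then v_1 = N · v_2 = (-1, 0, -1)ᵀ.

Sanity check: (A − (2)·I) v_1 = (0, 0, 0)ᵀ = 0. ✓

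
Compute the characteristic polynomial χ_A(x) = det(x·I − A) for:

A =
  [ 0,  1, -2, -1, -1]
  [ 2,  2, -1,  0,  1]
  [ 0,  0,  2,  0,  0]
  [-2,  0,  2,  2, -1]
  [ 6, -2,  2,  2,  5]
x^5 - 11*x^4 + 48*x^3 - 104*x^2 + 112*x - 48

Expanding det(x·I − A) (e.g. by cofactor expansion or by noting that A is similar to its Jordan form J, which has the same characteristic polynomial as A) gives
  χ_A(x) = x^5 - 11*x^4 + 48*x^3 - 104*x^2 + 112*x - 48
which factors as (x - 3)*(x - 2)^4. The eigenvalues (with algebraic multiplicities) are λ = 2 with multiplicity 4, λ = 3 with multiplicity 1.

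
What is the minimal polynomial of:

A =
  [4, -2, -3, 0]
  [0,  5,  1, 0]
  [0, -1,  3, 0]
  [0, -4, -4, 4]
x^3 - 12*x^2 + 48*x - 64

The characteristic polynomial is χ_A(x) = (x - 4)^4, so the eigenvalues are known. The minimal polynomial is
  m_A(x) = Π_λ (x − λ)^{k_λ}
where k_λ is the size of the *largest* Jordan block for λ (equivalently, the smallest k with (A − λI)^k v = 0 for every generalised eigenvector v of λ).

  λ = 4: largest Jordan block has size 3, contributing (x − 4)^3

So m_A(x) = (x - 4)^3 = x^3 - 12*x^2 + 48*x - 64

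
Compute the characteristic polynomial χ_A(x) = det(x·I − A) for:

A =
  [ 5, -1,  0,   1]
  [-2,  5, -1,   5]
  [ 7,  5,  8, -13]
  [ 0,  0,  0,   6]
x^4 - 24*x^3 + 216*x^2 - 864*x + 1296

Expanding det(x·I − A) (e.g. by cofactor expansion or by noting that A is similar to its Jordan form J, which has the same characteristic polynomial as A) gives
  χ_A(x) = x^4 - 24*x^3 + 216*x^2 - 864*x + 1296
which factors as (x - 6)^4. The eigenvalues (with algebraic multiplicities) are λ = 6 with multiplicity 4.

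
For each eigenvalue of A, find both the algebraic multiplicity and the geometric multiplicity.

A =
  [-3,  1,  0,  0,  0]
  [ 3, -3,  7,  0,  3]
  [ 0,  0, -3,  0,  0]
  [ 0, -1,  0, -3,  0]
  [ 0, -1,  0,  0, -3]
λ = -3: alg = 5, geom = 3

Step 1 — factor the characteristic polynomial to read off the algebraic multiplicities:
  χ_A(x) = (x + 3)^5

Step 2 — compute geometric multiplicities via the rank-nullity identity g(λ) = n − rank(A − λI):
  rank(A − (-3)·I) = 2, so dim ker(A − (-3)·I) = n − 2 = 3

Summary:
  λ = -3: algebraic multiplicity = 5, geometric multiplicity = 3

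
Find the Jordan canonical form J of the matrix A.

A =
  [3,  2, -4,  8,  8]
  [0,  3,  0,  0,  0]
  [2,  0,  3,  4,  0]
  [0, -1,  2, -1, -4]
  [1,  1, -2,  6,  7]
J_2(3) ⊕ J_2(3) ⊕ J_1(3)

The characteristic polynomial is
  det(x·I − A) = x^5 - 15*x^4 + 90*x^3 - 270*x^2 + 405*x - 243 = (x - 3)^5

Eigenvalues and multiplicities (the geometric multiplicity of λ is n − rank(A − λI), which equals the number of Jordan blocks for λ):
  λ = 3: algebraic multiplicity = 5, geometric multiplicity = 3

Determining the block sizes for each eigenvalue:
  λ = 3: with am = 5 and gm = 3, the partition is not yet determined (e.g. several partitions of 5 into 3 parts exist). Let N = A − (3)·I. Computing rank(N^1) = 2, rank(N^2) = 0; the number of blocks of size ≥ j is rank(N^{j−1}) − rank(N^j), giving [3, 2]. So we have 2 block(s) of size 2, 1 block(s) of size 1 → block sizes [2, 2, 1]

Assembling the blocks gives a Jordan form
J =
  [3, 1, 0, 0, 0]
  [0, 3, 0, 0, 0]
  [0, 0, 3, 1, 0]
  [0, 0, 0, 3, 0]
  [0, 0, 0, 0, 3]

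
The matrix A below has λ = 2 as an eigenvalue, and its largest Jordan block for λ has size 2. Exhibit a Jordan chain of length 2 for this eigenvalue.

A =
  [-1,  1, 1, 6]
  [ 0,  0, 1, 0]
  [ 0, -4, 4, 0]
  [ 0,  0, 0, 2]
A Jordan chain for λ = 2 of length 2:
v_1 = (-2, -2, -4, 0)ᵀ
v_2 = (1, 1, 0, 0)ᵀ

Let N = A − (2)·I. We want v_2 with N^2 v_2 = 0 but N^1 v_2 ≠ 0; then v_{j-1} := N · v_j for j = 2, …, 2.

Pick v_2 = (1, 1, 0, 0)ᵀ.
Then v_1 = N · v_2 = (-2, -2, -4, 0)ᵀ.

Sanity check: (A − (2)·I) v_1 = (0, 0, 0, 0)ᵀ = 0. ✓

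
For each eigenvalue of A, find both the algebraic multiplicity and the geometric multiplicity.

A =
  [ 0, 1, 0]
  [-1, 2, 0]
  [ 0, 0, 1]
λ = 1: alg = 3, geom = 2

Step 1 — factor the characteristic polynomial to read off the algebraic multiplicities:
  χ_A(x) = (x - 1)^3

Step 2 — compute geometric multiplicities via the rank-nullity identity g(λ) = n − rank(A − λI):
  rank(A − (1)·I) = 1, so dim ker(A − (1)·I) = n − 1 = 2

Summary:
  λ = 1: algebraic multiplicity = 3, geometric multiplicity = 2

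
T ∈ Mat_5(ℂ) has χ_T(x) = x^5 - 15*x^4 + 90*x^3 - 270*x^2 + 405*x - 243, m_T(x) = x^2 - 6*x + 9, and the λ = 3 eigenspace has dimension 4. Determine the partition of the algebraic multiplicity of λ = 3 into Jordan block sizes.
Block sizes for λ = 3: [2, 1, 1, 1]

Step 1 — from the characteristic polynomial, algebraic multiplicity of λ = 3 is 5. From dim ker(T − (3)·I) = 4, there are exactly 4 Jordan blocks for λ = 3.
Step 2 — from the minimal polynomial, the factor (x − 3)^2 tells us the largest block for λ = 3 has size 2.
Step 3 — with total size 5, 4 blocks, and largest block 2, the block sizes (in nonincreasing order) are [2, 1, 1, 1].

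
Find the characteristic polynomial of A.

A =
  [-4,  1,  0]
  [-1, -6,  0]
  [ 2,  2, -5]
x^3 + 15*x^2 + 75*x + 125

Expanding det(x·I − A) (e.g. by cofactor expansion or by noting that A is similar to its Jordan form J, which has the same characteristic polynomial as A) gives
  χ_A(x) = x^3 + 15*x^2 + 75*x + 125
which factors as (x + 5)^3. The eigenvalues (with algebraic multiplicities) are λ = -5 with multiplicity 3.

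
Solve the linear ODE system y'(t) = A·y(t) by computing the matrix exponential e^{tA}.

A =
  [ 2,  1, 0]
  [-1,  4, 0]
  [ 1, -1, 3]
e^{tA} =
  [-t*exp(3*t) + exp(3*t), t*exp(3*t), 0]
  [-t*exp(3*t), t*exp(3*t) + exp(3*t), 0]
  [t*exp(3*t), -t*exp(3*t), exp(3*t)]

Strategy: write A = P · J · P⁻¹ where J is a Jordan canonical form, so e^{tA} = P · e^{tJ} · P⁻¹, and e^{tJ} can be computed block-by-block.

A has Jordan form
J =
  [3, 1, 0]
  [0, 3, 0]
  [0, 0, 3]
(up to reordering of blocks).

Per-block formulas:
  For a 1×1 block at λ = 3: exp(t · [3]) = [e^(3t)].
  For a 2×2 Jordan block J_2(3): exp(t · J_2(3)) = e^(3t)·(I + t·N), where N is the 2×2 nilpotent shift.

After assembling e^{tJ} and conjugating by P, we get:

e^{tA} =
  [-t*exp(3*t) + exp(3*t), t*exp(3*t), 0]
  [-t*exp(3*t), t*exp(3*t) + exp(3*t), 0]
  [t*exp(3*t), -t*exp(3*t), exp(3*t)]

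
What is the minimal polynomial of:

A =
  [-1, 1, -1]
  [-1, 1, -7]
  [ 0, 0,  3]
x^3 - 3*x^2

The characteristic polynomial is χ_A(x) = x^2*(x - 3), so the eigenvalues are known. The minimal polynomial is
  m_A(x) = Π_λ (x − λ)^{k_λ}
where k_λ is the size of the *largest* Jordan block for λ (equivalently, the smallest k with (A − λI)^k v = 0 for every generalised eigenvector v of λ).

  λ = 0: largest Jordan block has size 2, contributing (x − 0)^2
  λ = 3: largest Jordan block has size 1, contributing (x − 3)

So m_A(x) = x^2*(x - 3) = x^3 - 3*x^2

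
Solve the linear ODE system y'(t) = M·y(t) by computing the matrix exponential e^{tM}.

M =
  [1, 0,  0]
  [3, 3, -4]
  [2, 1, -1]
e^{tM} =
  [exp(t), 0, 0]
  [-t^2*exp(t) + 3*t*exp(t), 2*t*exp(t) + exp(t), -4*t*exp(t)]
  [-t^2*exp(t)/2 + 2*t*exp(t), t*exp(t), -2*t*exp(t) + exp(t)]

Strategy: write M = P · J · P⁻¹ where J is a Jordan canonical form, so e^{tM} = P · e^{tJ} · P⁻¹, and e^{tJ} can be computed block-by-block.

M has Jordan form
J =
  [1, 1, 0]
  [0, 1, 1]
  [0, 0, 1]
(up to reordering of blocks).

Per-block formulas:
  For a 3×3 Jordan block J_3(1): exp(t · J_3(1)) = e^(1t)·(I + t·N + (t^2/2)·N^2), where N is the 3×3 nilpotent shift.

After assembling e^{tJ} and conjugating by P, we get:

e^{tM} =
  [exp(t), 0, 0]
  [-t^2*exp(t) + 3*t*exp(t), 2*t*exp(t) + exp(t), -4*t*exp(t)]
  [-t^2*exp(t)/2 + 2*t*exp(t), t*exp(t), -2*t*exp(t) + exp(t)]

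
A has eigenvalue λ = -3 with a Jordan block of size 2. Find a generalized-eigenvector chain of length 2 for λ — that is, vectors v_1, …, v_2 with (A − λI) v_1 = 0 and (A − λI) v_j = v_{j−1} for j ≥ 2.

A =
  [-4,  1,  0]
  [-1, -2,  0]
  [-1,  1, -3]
A Jordan chain for λ = -3 of length 2:
v_1 = (-1, -1, -1)ᵀ
v_2 = (1, 0, 0)ᵀ

Let N = A − (-3)·I. We want v_2 with N^2 v_2 = 0 but N^1 v_2 ≠ 0; then v_{j-1} := N · v_j for j = 2, …, 2.

Pick v_2 = (1, 0, 0)ᵀ.
Then v_1 = N · v_2 = (-1, -1, -1)ᵀ.

Sanity check: (A − (-3)·I) v_1 = (0, 0, 0)ᵀ = 0. ✓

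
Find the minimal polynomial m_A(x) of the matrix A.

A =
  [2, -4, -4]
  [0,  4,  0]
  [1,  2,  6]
x^2 - 8*x + 16

The characteristic polynomial is χ_A(x) = (x - 4)^3, so the eigenvalues are known. The minimal polynomial is
  m_A(x) = Π_λ (x − λ)^{k_λ}
where k_λ is the size of the *largest* Jordan block for λ (equivalently, the smallest k with (A − λI)^k v = 0 for every generalised eigenvector v of λ).

  λ = 4: largest Jordan block has size 2, contributing (x − 4)^2

So m_A(x) = (x - 4)^2 = x^2 - 8*x + 16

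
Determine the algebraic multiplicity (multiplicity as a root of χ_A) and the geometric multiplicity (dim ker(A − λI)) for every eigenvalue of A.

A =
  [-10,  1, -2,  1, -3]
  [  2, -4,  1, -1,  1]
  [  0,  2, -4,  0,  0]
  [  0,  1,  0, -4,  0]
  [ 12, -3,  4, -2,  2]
λ = -4: alg = 5, geom = 2

Step 1 — factor the characteristic polynomial to read off the algebraic multiplicities:
  χ_A(x) = (x + 4)^5

Step 2 — compute geometric multiplicities via the rank-nullity identity g(λ) = n − rank(A − λI):
  rank(A − (-4)·I) = 3, so dim ker(A − (-4)·I) = n − 3 = 2

Summary:
  λ = -4: algebraic multiplicity = 5, geometric multiplicity = 2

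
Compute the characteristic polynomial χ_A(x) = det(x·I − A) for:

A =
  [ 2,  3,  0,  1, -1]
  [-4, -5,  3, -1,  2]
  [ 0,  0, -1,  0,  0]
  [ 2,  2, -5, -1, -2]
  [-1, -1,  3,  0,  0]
x^5 + 5*x^4 + 10*x^3 + 10*x^2 + 5*x + 1

Expanding det(x·I − A) (e.g. by cofactor expansion or by noting that A is similar to its Jordan form J, which has the same characteristic polynomial as A) gives
  χ_A(x) = x^5 + 5*x^4 + 10*x^3 + 10*x^2 + 5*x + 1
which factors as (x + 1)^5. The eigenvalues (with algebraic multiplicities) are λ = -1 with multiplicity 5.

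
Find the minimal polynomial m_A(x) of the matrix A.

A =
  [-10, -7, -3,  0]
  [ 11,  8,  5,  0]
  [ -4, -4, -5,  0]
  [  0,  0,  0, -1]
x^3 + 7*x^2 + 15*x + 9

The characteristic polynomial is χ_A(x) = (x + 1)^2*(x + 3)^2, so the eigenvalues are known. The minimal polynomial is
  m_A(x) = Π_λ (x − λ)^{k_λ}
where k_λ is the size of the *largest* Jordan block for λ (equivalently, the smallest k with (A − λI)^k v = 0 for every generalised eigenvector v of λ).

  λ = -3: largest Jordan block has size 2, contributing (x + 3)^2
  λ = -1: largest Jordan block has size 1, contributing (x + 1)

So m_A(x) = (x + 1)*(x + 3)^2 = x^3 + 7*x^2 + 15*x + 9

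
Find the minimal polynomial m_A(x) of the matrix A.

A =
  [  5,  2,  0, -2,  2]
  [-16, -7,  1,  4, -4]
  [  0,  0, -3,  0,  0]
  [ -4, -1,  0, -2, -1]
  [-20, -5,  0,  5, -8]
x^3 + 9*x^2 + 27*x + 27

The characteristic polynomial is χ_A(x) = (x + 3)^5, so the eigenvalues are known. The minimal polynomial is
  m_A(x) = Π_λ (x − λ)^{k_λ}
where k_λ is the size of the *largest* Jordan block for λ (equivalently, the smallest k with (A − λI)^k v = 0 for every generalised eigenvector v of λ).

  λ = -3: largest Jordan block has size 3, contributing (x + 3)^3

So m_A(x) = (x + 3)^3 = x^3 + 9*x^2 + 27*x + 27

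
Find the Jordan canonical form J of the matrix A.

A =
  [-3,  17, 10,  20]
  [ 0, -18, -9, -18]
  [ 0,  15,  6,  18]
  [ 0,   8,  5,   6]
J_3(-3) ⊕ J_1(0)

The characteristic polynomial is
  det(x·I − A) = x^4 + 9*x^3 + 27*x^2 + 27*x = x*(x + 3)^3

Eigenvalues and multiplicities (the geometric multiplicity of λ is n − rank(A − λI), which equals the number of Jordan blocks for λ):
  λ = -3: algebraic multiplicity = 3, geometric multiplicity = 1
  λ = 0: algebraic multiplicity = 1, geometric multiplicity = 1

Determining the block sizes for each eigenvalue:
  λ = -3: one block (gm = 1), so the single block has size am = 3 → block sizes [3]
  λ = 0: one block (gm = 1), so the single block has size am = 1 → block sizes [1]

Assembling the blocks gives a Jordan form
J =
  [-3,  1,  0, 0]
  [ 0, -3,  1, 0]
  [ 0,  0, -3, 0]
  [ 0,  0,  0, 0]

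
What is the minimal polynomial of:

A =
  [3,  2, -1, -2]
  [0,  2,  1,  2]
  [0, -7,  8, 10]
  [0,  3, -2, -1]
x^3 - 9*x^2 + 27*x - 27

The characteristic polynomial is χ_A(x) = (x - 3)^4, so the eigenvalues are known. The minimal polynomial is
  m_A(x) = Π_λ (x − λ)^{k_λ}
where k_λ is the size of the *largest* Jordan block for λ (equivalently, the smallest k with (A − λI)^k v = 0 for every generalised eigenvector v of λ).

  λ = 3: largest Jordan block has size 3, contributing (x − 3)^3

So m_A(x) = (x - 3)^3 = x^3 - 9*x^2 + 27*x - 27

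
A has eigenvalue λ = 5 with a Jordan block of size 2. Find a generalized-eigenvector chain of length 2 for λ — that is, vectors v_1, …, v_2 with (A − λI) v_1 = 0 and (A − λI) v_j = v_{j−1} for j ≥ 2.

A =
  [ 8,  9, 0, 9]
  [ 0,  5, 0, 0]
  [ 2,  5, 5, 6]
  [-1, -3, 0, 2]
A Jordan chain for λ = 5 of length 2:
v_1 = (3, 0, 2, -1)ᵀ
v_2 = (1, 0, 0, 0)ᵀ

Let N = A − (5)·I. We want v_2 with N^2 v_2 = 0 but N^1 v_2 ≠ 0; then v_{j-1} := N · v_j for j = 2, …, 2.

Pick v_2 = (1, 0, 0, 0)ᵀ.
Then v_1 = N · v_2 = (3, 0, 2, -1)ᵀ.

Sanity check: (A − (5)·I) v_1 = (0, 0, 0, 0)ᵀ = 0. ✓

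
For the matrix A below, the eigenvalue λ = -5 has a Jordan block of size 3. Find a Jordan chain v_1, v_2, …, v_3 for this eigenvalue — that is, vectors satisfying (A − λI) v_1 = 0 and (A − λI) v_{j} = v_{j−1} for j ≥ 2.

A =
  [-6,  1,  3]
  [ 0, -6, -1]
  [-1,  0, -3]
A Jordan chain for λ = -5 of length 3:
v_1 = (-2, 1, -1)ᵀ
v_2 = (-1, 0, -1)ᵀ
v_3 = (1, 0, 0)ᵀ

Let N = A − (-5)·I. We want v_3 with N^3 v_3 = 0 but N^2 v_3 ≠ 0; then v_{j-1} := N · v_j for j = 3, …, 2.

Pick v_3 = (1, 0, 0)ᵀ.
Then v_2 = N · v_3 = (-1, 0, -1)ᵀ.
Then v_1 = N · v_2 = (-2, 1, -1)ᵀ.

Sanity check: (A − (-5)·I) v_1 = (0, 0, 0)ᵀ = 0. ✓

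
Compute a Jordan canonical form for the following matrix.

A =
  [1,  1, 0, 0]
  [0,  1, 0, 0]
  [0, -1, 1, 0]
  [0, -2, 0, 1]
J_2(1) ⊕ J_1(1) ⊕ J_1(1)

The characteristic polynomial is
  det(x·I − A) = x^4 - 4*x^3 + 6*x^2 - 4*x + 1 = (x - 1)^4

Eigenvalues and multiplicities (the geometric multiplicity of λ is n − rank(A − λI), which equals the number of Jordan blocks for λ):
  λ = 1: algebraic multiplicity = 4, geometric multiplicity = 3

Determining the block sizes for each eigenvalue:
  λ = 1: 3 blocks summing to 4 forces exactly one block of size 2 and the rest size 1 → block sizes [2, 1, 1]

Assembling the blocks gives a Jordan form
J =
  [1, 1, 0, 0]
  [0, 1, 0, 0]
  [0, 0, 1, 0]
  [0, 0, 0, 1]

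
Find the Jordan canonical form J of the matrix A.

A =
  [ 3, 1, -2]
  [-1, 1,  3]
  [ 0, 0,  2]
J_3(2)

The characteristic polynomial is
  det(x·I − A) = x^3 - 6*x^2 + 12*x - 8 = (x - 2)^3

Eigenvalues and multiplicities (the geometric multiplicity of λ is n − rank(A − λI), which equals the number of Jordan blocks for λ):
  λ = 2: algebraic multiplicity = 3, geometric multiplicity = 1

Determining the block sizes for each eigenvalue:
  λ = 2: one block (gm = 1), so the single block has size am = 3 → block sizes [3]

Assembling the blocks gives a Jordan form
J =
  [2, 1, 0]
  [0, 2, 1]
  [0, 0, 2]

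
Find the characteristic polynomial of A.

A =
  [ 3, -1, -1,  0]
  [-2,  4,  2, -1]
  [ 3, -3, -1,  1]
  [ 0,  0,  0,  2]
x^4 - 8*x^3 + 24*x^2 - 32*x + 16

Expanding det(x·I − A) (e.g. by cofactor expansion or by noting that A is similar to its Jordan form J, which has the same characteristic polynomial as A) gives
  χ_A(x) = x^4 - 8*x^3 + 24*x^2 - 32*x + 16
which factors as (x - 2)^4. The eigenvalues (with algebraic multiplicities) are λ = 2 with multiplicity 4.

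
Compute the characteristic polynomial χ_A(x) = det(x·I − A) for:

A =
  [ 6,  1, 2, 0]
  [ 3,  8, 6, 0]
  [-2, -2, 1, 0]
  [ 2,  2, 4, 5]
x^4 - 20*x^3 + 150*x^2 - 500*x + 625

Expanding det(x·I − A) (e.g. by cofactor expansion or by noting that A is similar to its Jordan form J, which has the same characteristic polynomial as A) gives
  χ_A(x) = x^4 - 20*x^3 + 150*x^2 - 500*x + 625
which factors as (x - 5)^4. The eigenvalues (with algebraic multiplicities) are λ = 5 with multiplicity 4.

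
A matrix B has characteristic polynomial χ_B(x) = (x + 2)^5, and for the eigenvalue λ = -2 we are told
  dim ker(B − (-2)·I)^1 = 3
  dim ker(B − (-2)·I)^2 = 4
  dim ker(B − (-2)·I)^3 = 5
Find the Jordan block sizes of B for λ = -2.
Block sizes for λ = -2: [3, 1, 1]

From the dimensions of kernels of powers, the number of Jordan blocks of size at least j is d_j − d_{j−1} where d_j = dim ker(N^j) (with d_0 = 0). Computing the differences gives [3, 1, 1].
The number of blocks of size exactly k is (#blocks of size ≥ k) − (#blocks of size ≥ k + 1), so the partition is: 2 block(s) of size 1, 1 block(s) of size 3.
In nonincreasing order the block sizes are [3, 1, 1].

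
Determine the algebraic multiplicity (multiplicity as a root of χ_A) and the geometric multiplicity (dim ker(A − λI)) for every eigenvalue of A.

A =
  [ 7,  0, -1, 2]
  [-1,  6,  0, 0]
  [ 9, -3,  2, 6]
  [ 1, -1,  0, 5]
λ = 5: alg = 4, geom = 2

Step 1 — factor the characteristic polynomial to read off the algebraic multiplicities:
  χ_A(x) = (x - 5)^4

Step 2 — compute geometric multiplicities via the rank-nullity identity g(λ) = n − rank(A − λI):
  rank(A − (5)·I) = 2, so dim ker(A − (5)·I) = n − 2 = 2

Summary:
  λ = 5: algebraic multiplicity = 4, geometric multiplicity = 2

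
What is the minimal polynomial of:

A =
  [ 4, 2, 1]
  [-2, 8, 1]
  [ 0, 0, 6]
x^2 - 12*x + 36

The characteristic polynomial is χ_A(x) = (x - 6)^3, so the eigenvalues are known. The minimal polynomial is
  m_A(x) = Π_λ (x − λ)^{k_λ}
where k_λ is the size of the *largest* Jordan block for λ (equivalently, the smallest k with (A − λI)^k v = 0 for every generalised eigenvector v of λ).

  λ = 6: largest Jordan block has size 2, contributing (x − 6)^2

So m_A(x) = (x - 6)^2 = x^2 - 12*x + 36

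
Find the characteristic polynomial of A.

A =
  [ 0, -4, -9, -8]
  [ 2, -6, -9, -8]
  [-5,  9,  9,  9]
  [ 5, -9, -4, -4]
x^4 + x^3 - 18*x^2 - 52*x - 40

Expanding det(x·I − A) (e.g. by cofactor expansion or by noting that A is similar to its Jordan form J, which has the same characteristic polynomial as A) gives
  χ_A(x) = x^4 + x^3 - 18*x^2 - 52*x - 40
which factors as (x - 5)*(x + 2)^3. The eigenvalues (with algebraic multiplicities) are λ = -2 with multiplicity 3, λ = 5 with multiplicity 1.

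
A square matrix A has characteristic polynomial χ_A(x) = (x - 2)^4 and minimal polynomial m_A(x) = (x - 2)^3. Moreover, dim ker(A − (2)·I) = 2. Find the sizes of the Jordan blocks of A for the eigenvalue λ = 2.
Block sizes for λ = 2: [3, 1]

Step 1 — from the characteristic polynomial, algebraic multiplicity of λ = 2 is 4. From dim ker(A − (2)·I) = 2, there are exactly 2 Jordan blocks for λ = 2.
Step 2 — from the minimal polynomial, the factor (x − 2)^3 tells us the largest block for λ = 2 has size 3.
Step 3 — with total size 4, 2 blocks, and largest block 3, the block sizes (in nonincreasing order) are [3, 1].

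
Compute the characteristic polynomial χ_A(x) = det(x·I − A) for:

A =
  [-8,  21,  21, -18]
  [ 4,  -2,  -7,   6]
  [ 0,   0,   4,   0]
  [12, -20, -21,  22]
x^4 - 16*x^3 + 96*x^2 - 256*x + 256

Expanding det(x·I − A) (e.g. by cofactor expansion or by noting that A is similar to its Jordan form J, which has the same characteristic polynomial as A) gives
  χ_A(x) = x^4 - 16*x^3 + 96*x^2 - 256*x + 256
which factors as (x - 4)^4. The eigenvalues (with algebraic multiplicities) are λ = 4 with multiplicity 4.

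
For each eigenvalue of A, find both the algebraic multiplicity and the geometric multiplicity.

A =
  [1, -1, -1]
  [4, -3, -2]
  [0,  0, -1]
λ = -1: alg = 3, geom = 2

Step 1 — factor the characteristic polynomial to read off the algebraic multiplicities:
  χ_A(x) = (x + 1)^3

Step 2 — compute geometric multiplicities via the rank-nullity identity g(λ) = n − rank(A − λI):
  rank(A − (-1)·I) = 1, so dim ker(A − (-1)·I) = n − 1 = 2

Summary:
  λ = -1: algebraic multiplicity = 3, geometric multiplicity = 2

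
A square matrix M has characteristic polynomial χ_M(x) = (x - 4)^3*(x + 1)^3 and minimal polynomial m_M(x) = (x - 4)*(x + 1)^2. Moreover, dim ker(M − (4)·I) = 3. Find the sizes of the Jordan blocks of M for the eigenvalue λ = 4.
Block sizes for λ = 4: [1, 1, 1]

Step 1 — from the characteristic polynomial, algebraic multiplicity of λ = 4 is 3. From dim ker(M − (4)·I) = 3, there are exactly 3 Jordan blocks for λ = 4.
Step 2 — from the minimal polynomial, the factor (x − 4) tells us the largest block for λ = 4 has size 1.
Step 3 — with total size 3, 3 blocks, and largest block 1, the block sizes (in nonincreasing order) are [1, 1, 1].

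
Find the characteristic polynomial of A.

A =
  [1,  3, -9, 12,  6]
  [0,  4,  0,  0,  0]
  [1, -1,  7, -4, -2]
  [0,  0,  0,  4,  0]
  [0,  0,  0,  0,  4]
x^5 - 20*x^4 + 160*x^3 - 640*x^2 + 1280*x - 1024

Expanding det(x·I − A) (e.g. by cofactor expansion or by noting that A is similar to its Jordan form J, which has the same characteristic polynomial as A) gives
  χ_A(x) = x^5 - 20*x^4 + 160*x^3 - 640*x^2 + 1280*x - 1024
which factors as (x - 4)^5. The eigenvalues (with algebraic multiplicities) are λ = 4 with multiplicity 5.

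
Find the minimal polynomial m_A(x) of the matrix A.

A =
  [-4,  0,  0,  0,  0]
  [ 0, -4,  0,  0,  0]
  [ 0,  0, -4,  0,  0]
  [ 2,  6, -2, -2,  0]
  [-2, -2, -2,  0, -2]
x^2 + 6*x + 8

The characteristic polynomial is χ_A(x) = (x + 2)^2*(x + 4)^3, so the eigenvalues are known. The minimal polynomial is
  m_A(x) = Π_λ (x − λ)^{k_λ}
where k_λ is the size of the *largest* Jordan block for λ (equivalently, the smallest k with (A − λI)^k v = 0 for every generalised eigenvector v of λ).

  λ = -4: largest Jordan block has size 1, contributing (x + 4)
  λ = -2: largest Jordan block has size 1, contributing (x + 2)

So m_A(x) = (x + 2)*(x + 4) = x^2 + 6*x + 8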